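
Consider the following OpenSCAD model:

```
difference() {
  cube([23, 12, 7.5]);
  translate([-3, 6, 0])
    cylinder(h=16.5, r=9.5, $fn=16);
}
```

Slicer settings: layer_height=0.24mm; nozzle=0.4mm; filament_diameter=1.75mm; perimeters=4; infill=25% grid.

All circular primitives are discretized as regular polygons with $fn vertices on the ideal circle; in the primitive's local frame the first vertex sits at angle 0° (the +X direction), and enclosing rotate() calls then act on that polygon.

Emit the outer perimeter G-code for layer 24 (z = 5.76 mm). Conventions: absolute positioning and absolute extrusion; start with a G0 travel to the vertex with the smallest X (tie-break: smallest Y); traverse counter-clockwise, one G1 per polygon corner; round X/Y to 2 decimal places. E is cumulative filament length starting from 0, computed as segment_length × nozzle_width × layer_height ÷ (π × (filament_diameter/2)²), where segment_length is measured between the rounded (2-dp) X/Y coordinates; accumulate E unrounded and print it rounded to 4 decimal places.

At z = 5.76 mm: the cube (footprint 23×12) is included at this height; the r=9.5 cylinder at (-3, 6) gives a regular 16-gon of circumradius 9.5 (constant along its height); After the difference (first − rest): starting from the 23×12 cube, the r=9.5 cylinder at (-3, 6) partially overlaps it — only the 68.22 mm² overlap (of its 276.30 mm²) is removed, clipping the outline — 1 connected region. The outline is a single polygon with 7 vertices. Extrusion per mm of travel: 0.4 × 0.24 / (π × 0.875²) = 0.039912. Accumulating E over each segment gives final E = 2.5025.

G0 X4.20 Y0.00 Z5.76
G1 X23.00 Y0.00 E0.7503
G1 X23.00 Y12.00 E1.2293
G1 X4.20 Y12.00 E1.9796
G1 X5.78 Y9.64 E2.0930
G1 X6.50 Y6.00 E2.2411
G1 X5.78 Y2.36 E2.3892
G1 X4.20 Y0.00 E2.5025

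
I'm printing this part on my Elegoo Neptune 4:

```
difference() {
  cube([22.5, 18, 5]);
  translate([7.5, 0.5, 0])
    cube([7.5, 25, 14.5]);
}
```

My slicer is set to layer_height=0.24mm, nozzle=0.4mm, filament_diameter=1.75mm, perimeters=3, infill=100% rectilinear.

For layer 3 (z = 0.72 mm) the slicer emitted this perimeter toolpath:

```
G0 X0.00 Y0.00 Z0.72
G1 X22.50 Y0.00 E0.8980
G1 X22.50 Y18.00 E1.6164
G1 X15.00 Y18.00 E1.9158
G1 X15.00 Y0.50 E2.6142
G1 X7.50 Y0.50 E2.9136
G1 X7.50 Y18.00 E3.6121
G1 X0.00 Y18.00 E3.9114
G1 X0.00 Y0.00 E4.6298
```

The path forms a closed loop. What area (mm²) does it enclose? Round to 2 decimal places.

Apply the shoelace formula to the sequence of (X, Y) vertices; enclosed area = 273.75 mm².

273.75 mm²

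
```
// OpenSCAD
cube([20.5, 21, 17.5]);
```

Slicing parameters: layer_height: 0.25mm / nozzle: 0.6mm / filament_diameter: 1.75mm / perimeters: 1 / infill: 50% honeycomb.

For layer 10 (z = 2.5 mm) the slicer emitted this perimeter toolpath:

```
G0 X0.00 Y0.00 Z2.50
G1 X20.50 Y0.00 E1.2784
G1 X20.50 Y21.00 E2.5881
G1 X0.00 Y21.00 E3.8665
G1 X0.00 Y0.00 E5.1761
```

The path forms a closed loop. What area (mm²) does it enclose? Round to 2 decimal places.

Apply the shoelace formula to the sequence of (X, Y) vertices; enclosed area = 430.50 mm².

430.50 mm²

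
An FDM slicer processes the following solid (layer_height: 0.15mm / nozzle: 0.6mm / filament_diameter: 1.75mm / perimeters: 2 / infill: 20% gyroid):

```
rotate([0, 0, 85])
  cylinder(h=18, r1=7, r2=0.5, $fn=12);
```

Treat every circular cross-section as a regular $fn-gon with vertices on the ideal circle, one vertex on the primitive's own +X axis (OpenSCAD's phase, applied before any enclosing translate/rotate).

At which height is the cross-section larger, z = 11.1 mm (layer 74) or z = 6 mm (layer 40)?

layer 40 (z = 6 mm)

Layer 74 (z = 11.1): the cone contributes a regular 12-gon of circumradius 2.992 (interpolated between r1=7 and r2=0.5 at t=0.617) (area = (12/2)·2.992²·sin(360°/12) = 26.85 mm²); (whole slice rotated 85° about Z — lengths, areas and connectivity unchanged). So its area = 26.85 mm². Layer 40 (z = 6): the cone contributes a regular 12-gon of circumradius 4.833 (interpolated between r1=7 and r2=0.5 at t=0.333) (area = (12/2)·4.833²·sin(360°/12) = 70.08 mm²); (rotated 85° about Z; rotation is an isometry so areas/perimeters/island counts are preserved). So its area = 70.08 mm². Layer 40 is larger (70.08 vs 26.85 mm²).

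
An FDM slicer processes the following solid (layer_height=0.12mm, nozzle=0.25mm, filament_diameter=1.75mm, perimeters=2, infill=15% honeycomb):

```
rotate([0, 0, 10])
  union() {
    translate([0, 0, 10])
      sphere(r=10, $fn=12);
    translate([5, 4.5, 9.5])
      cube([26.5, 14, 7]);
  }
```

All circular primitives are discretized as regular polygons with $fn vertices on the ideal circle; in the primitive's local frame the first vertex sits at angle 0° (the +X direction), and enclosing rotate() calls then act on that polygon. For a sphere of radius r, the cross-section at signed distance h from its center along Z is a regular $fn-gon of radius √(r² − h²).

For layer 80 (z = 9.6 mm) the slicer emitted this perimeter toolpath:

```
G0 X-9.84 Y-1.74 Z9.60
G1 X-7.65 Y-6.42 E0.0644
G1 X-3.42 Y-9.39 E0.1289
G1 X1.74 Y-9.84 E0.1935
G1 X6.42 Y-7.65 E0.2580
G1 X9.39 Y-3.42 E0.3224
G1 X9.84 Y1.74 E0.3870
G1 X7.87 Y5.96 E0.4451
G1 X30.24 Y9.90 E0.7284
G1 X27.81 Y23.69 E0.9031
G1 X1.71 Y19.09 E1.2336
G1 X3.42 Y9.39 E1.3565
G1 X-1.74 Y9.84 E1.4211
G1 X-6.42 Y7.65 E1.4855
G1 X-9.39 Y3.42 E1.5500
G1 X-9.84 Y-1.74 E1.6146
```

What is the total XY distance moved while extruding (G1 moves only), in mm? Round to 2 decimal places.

129.45 mm

Sum the Euclidean lengths of each G1 segment: total = 129.45 mm.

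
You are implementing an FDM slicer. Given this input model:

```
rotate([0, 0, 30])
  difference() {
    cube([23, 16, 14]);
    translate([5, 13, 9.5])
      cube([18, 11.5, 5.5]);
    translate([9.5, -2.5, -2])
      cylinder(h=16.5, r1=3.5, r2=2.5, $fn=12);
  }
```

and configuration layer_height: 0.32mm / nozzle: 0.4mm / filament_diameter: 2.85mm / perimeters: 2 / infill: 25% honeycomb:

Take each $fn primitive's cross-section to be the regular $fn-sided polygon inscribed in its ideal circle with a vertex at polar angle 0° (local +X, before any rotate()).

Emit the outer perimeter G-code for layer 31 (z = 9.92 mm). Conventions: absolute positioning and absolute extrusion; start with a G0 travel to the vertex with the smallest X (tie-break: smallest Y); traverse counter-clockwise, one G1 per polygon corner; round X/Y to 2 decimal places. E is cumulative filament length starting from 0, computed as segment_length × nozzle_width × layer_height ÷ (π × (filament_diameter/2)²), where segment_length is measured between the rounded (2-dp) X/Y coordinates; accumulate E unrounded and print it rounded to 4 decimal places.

At z = 9.92 mm: the cube is present — its section is the full 23×16 rectangle; the cube at (5, 13) is present — its section is the full 18×11.5 rectangle; the cone at (9.5, -2.5): at t=0.722 of its height the radius interpolates to r₁+(r₂−r₁)t = 2.778, giving a regular 12-gon of that circumradius; After the difference (first − rest): starting from the 23×16 cube, the 18×11.5 cube at (5, 13) partially overlaps it — only the 54.00 mm² overlap (of its 207.00 mm²) is removed, clipping the outline; the cone at (9.5, -2.5) partially overlaps it — only the 0.29 mm² overlap (of its 23.14 mm²) is removed, clipping the outline — 1 connected region; (whole slice rotated 30° about Z — lengths, areas and connectivity unchanged). The outline is a single polygon with 9 vertices. Extrusion per mm of travel: 0.4 × 0.32 / (π × 1.425²) = 0.020065. Accumulating E over each segment gives final E = 1.5667.

G0 X-8.00 Y13.86 Z9.92
G1 X0.00 Y0.00 E0.3211
G1 X7.33 Y4.23 E0.4909
G1 X8.09 Y4.99 E0.5125
G1 X9.12 Y5.27 E0.5339
G1 X19.92 Y11.50 E0.7841
G1 X13.42 Y22.76 E1.0449
G1 X-2.17 Y13.76 E1.4061
G1 X-3.67 Y16.36 E1.4663
G1 X-8.00 Y13.86 E1.5667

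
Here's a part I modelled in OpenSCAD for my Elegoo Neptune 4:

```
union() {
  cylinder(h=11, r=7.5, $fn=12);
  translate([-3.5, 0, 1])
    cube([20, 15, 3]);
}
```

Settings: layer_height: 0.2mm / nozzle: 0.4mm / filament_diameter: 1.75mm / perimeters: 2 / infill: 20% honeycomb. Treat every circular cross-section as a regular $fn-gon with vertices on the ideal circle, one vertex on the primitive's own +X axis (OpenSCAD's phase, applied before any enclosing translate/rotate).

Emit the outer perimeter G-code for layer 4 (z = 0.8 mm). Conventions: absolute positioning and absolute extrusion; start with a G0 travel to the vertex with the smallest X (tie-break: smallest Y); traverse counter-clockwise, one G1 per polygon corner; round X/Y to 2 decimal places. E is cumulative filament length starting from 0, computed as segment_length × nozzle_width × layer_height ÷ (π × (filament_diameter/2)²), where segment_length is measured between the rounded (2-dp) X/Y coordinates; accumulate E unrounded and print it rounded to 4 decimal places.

At z = 0.8 mm: the r=7.5 cylinder gives a regular 12-gon of circumradius 7.5 (constant along its height); the cube at (-3.5, 0) is absent (z outside [1, 4]); Taking the union: only the r=7.5 cylinder is present, so the union is just that shape — 1 connected region. The outline is a single polygon with 12 vertices. Extrusion per mm of travel: 0.4 × 0.2 / (π × 0.875²) = 0.033260. Accumulating E over each segment gives final E = 1.5501.

G0 X-7.50 Y0.00 Z0.80
G1 X-6.50 Y-3.75 E0.1291
G1 X-3.75 Y-6.50 E0.2584
G1 X0.00 Y-7.50 E0.3875
G1 X3.75 Y-6.50 E0.5166
G1 X6.50 Y-3.75 E0.6460
G1 X7.50 Y0.00 E0.7750
G1 X6.50 Y3.75 E0.9041
G1 X3.75 Y6.50 E1.0335
G1 X0.00 Y7.50 E1.1626
G1 X-3.75 Y6.50 E1.2916
G1 X-6.50 Y3.75 E1.4210
G1 X-7.50 Y0.00 E1.5501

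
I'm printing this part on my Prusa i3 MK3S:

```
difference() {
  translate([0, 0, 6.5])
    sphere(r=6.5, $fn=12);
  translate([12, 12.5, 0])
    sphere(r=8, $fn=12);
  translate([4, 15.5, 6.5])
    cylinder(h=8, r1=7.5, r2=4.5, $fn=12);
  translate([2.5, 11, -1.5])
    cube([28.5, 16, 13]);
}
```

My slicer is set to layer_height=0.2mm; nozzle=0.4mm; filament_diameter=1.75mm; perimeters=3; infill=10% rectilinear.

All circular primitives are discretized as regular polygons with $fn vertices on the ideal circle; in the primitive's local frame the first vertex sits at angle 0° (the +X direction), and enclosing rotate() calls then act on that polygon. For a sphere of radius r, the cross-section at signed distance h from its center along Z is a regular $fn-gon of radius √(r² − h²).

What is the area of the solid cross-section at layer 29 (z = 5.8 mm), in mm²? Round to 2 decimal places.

At z = 5.8 mm: the r=6.5 sphere slices to a regular 12-gon of circumradius 6.462 (√(r²−h²) with h=0.7 from center) (area = (12/2)·6.462²·sin(360°/12) = 125.28 mm²); the r=8 sphere at (12, 12.5) contributes a regular 12-gon of circumradius √(8²−5.8²) = 5.510 (area = (12/2)·5.510²·sin(360°/12) = 91.08 mm²); the cone at (4, 15.5) does not reach this height (z outside [6.5, 14.5]); the cube at (2.5, 11) is present — its section is the full 28.5×16 rectangle (area 456.00 mm²); Taking the first minus the rest: starting from the r=6.5 sphere (125.28 mm²), the r=8 sphere at (12, 12.5) misses the remaining region (no effect); the 28.5×16 cube at (2.5, 11) misses the remaining region (no effect) — area = 125.28 mm². Overall, the cross-section is a single solid region. Net area = 125.28 mm².

125.28 mm²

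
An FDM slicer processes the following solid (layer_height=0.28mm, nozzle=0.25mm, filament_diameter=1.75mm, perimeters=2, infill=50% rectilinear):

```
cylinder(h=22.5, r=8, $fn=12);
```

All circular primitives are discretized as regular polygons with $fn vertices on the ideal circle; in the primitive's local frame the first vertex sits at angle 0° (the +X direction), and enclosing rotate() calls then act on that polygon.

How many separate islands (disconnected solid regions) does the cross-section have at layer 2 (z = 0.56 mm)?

1

At z = 0.56 mm: the r=8 cylinder gives a regular 12-gon of circumradius 8 (constant along its height). Overall, the cross-section is a single solid region. Island count = 1.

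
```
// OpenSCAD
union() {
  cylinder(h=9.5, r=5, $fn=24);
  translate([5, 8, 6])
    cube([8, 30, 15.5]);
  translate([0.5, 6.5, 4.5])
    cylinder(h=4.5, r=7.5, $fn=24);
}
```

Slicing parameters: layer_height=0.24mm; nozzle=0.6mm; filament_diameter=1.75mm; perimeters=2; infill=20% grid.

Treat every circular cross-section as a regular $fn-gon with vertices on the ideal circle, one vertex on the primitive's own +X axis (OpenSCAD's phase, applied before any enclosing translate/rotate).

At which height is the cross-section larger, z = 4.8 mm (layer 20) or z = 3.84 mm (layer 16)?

Layer 20 (z = 4.8): the r=5 cylinder contributes a regular 24-gon of circumradius 5 (area = (24/2)·5.000²·sin(360°/24) = 77.65 mm²); the cube at (5, 8) is not intersected at this z (z outside [6, 21.5]); the cylinder at (0.5, 6.5): section is a regular 24-gon, circumradius r=7.5 (area = (24/2)·7.500²·sin(360°/24) = 174.70 mm²); Merging all regions: the regions partially overlap — summed areas 252.35 mm² minus the doubly-counted overlap 42.27 mm² gives 210.08 mm² — area = 210.08 mm². So its area = 210.08 mm². Layer 16 (z = 3.84): the r=5 cylinder contributes a regular 24-gon of circumradius 5 (area = (24/2)·5.000²·sin(360°/24) = 77.65 mm²); the cube at (5, 8) is not intersected at this z (z outside [6, 21.5]); the cylinder at (0.5, 6.5) is not intersected at this z (z outside [4.5, 9]); Merging all regions: only the r=5 cylinder is present, so the union is just that shape — area = 77.65 mm². So its area = 77.65 mm². Layer 20 is larger (210.08 vs 77.65 mm²).

layer 20 (z = 4.8 mm)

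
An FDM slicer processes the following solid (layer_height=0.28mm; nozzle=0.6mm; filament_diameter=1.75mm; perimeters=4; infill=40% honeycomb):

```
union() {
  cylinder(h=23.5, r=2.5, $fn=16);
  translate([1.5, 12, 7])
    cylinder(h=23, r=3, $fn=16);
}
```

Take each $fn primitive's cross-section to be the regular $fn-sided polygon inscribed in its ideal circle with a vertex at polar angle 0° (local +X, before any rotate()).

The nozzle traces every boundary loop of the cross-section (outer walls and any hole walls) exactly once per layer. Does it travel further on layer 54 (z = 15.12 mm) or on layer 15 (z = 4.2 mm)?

layer 54 (z = 15.12 mm)

Layer 54 (z = 15.12): the cylinder: section is a regular 16-gon, circumradius r=2.5 (perimeter = 2·16·2.500·sin(180°/16) = 15.61 mm); the r=3 cylinder at (1.5, 12) contributes a regular 16-gon of circumradius 3 (perimeter = 2·16·3.000·sin(180°/16) = 18.73 mm); Taking the union: the 2 present regions are separate (no shared area or edge), so areas and boundary lengths simply add and each stays a separate island — boundary = 34.34 mm. So its perimeter = 34.34 mm. Layer 15 (z = 4.2): the r=2.5 cylinder gives a regular 16-gon of circumradius 2.5 (constant along its height) (perimeter = 2·16·2.500·sin(180°/16) = 15.61 mm); the cylinder at (1.5, 12) does not reach this height (z outside [7, 30]); Taking the union: only the r=2.5 cylinder is present, so the union is just that shape — boundary = 15.61 mm. So its perimeter = 15.61 mm. Layer 54 is larger (34.34 vs 15.61 mm).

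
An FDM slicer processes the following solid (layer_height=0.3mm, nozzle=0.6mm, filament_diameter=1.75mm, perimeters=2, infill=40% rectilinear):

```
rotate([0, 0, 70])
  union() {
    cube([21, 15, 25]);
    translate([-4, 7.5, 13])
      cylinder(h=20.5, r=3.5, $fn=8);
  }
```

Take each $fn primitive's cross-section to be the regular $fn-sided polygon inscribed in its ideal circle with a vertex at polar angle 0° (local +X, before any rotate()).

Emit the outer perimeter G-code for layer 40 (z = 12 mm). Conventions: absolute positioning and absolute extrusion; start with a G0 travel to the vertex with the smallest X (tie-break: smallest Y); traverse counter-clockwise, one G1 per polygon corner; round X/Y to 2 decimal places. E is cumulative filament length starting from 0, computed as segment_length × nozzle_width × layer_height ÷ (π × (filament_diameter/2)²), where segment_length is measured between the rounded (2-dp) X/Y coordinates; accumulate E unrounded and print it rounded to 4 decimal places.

At z = 12 mm: the cube (footprint 21×15) is included at this height; the cylinder at (-4, 7.5) is not intersected at this z (z outside [13, 33.5]); Merging all regions: only the 21×15 cube is present, so the union is just that shape — 1 connected region; (whole slice rotated 70° about Z — lengths, areas and connectivity unchanged). The outline is a single polygon with 4 vertices. Extrusion per mm of travel: 0.6 × 0.3 / (π × 0.875²) = 0.074835. Accumulating E over each segment gives final E = 5.3877.

G0 X-14.10 Y5.13 Z12.00
G1 X0.00 Y0.00 E1.1228
G1 X7.18 Y19.73 E2.6941
G1 X-6.91 Y24.86 E3.8162
G1 X-14.10 Y5.13 E5.3877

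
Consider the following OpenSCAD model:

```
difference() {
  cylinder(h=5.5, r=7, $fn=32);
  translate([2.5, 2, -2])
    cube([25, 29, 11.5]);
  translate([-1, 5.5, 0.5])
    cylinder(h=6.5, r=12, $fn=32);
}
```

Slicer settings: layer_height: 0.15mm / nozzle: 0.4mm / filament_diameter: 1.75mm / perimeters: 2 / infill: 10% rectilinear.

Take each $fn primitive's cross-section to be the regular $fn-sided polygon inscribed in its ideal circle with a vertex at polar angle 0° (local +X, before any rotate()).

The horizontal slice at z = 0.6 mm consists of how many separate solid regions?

1

At z = 0.6 mm: the cylinder: section is a regular 32-gon, circumradius r=7; the 25×29 cube at (2.5, 2) contributes its full rectangle; the cylinder at (-1, 5.5): section is a regular 32-gon, circumradius r=12; After the difference (first − rest): starting from the r=7 cylinder, the 25×29 cube at (2.5, 2) partially overlaps it — only the 12.42 mm² overlap (of its 725.00 mm²) is removed, clipping the outline; the r=12 cylinder at (-1, 5.5) partially overlaps it — only the 137.08 mm² overlap (of its 449.49 mm²) is removed, clipping the outline — 1 connected region. The result has 1 disconnected region.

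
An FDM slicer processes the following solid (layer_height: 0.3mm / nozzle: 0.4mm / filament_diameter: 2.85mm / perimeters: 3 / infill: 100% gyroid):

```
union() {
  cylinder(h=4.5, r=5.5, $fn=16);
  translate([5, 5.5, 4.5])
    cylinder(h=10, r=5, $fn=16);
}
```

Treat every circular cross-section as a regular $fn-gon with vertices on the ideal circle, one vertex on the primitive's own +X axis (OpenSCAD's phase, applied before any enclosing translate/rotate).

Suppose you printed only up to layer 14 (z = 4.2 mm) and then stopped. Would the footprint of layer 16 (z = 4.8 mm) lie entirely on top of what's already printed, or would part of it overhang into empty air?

Compare the two slices. At z = 4.2: the r=5.5 cylinder contributes a regular 16-gon of circumradius 5.5 (area = (16/2)·5.500²·sin(360°/16) = 92.61 mm²); the cylinder at (5, 5.5) does not reach this height (z outside [4.5, 14.5]); Taking the union: only the r=5.5 cylinder is present, so the union is just that shape — area = 92.61 mm². At z = 4.8: the cylinder is absent (z outside [0, 4.5]); the r=5 cylinder at (5, 5.5) contributes a regular 16-gon of circumradius 5 (area = (16/2)·5.000²·sin(360°/16) = 76.54 mm²); Merging all regions: only the r=5 cylinder at (5, 5.5) is present, so the union is just that shape — area = 76.54 mm². Checking containment: at z = 4.8 the cross-section extends beyond the z = 4.2 cross-section by about 61.99 mm².

part overhangs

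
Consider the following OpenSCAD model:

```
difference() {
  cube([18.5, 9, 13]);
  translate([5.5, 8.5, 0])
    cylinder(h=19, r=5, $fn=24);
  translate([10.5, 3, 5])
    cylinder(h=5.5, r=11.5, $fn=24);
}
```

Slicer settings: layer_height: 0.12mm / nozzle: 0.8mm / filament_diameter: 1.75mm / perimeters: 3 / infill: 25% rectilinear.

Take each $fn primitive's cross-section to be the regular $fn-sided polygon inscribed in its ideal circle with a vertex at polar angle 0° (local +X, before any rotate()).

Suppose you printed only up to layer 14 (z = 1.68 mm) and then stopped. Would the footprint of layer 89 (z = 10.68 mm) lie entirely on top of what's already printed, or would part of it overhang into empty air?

entirely on top

Compare the two slices. At z = 1.68: the cube is present — its section is the full 18.5×9 rectangle (area 166.50 mm²); the cylinder at (5.5, 8.5): section is a regular 24-gon, circumradius r=5 (area = (24/2)·5.000²·sin(360°/24) = 77.65 mm²); the cylinder at (10.5, 3) is absent (z outside [5, 10.5]); Taking the first minus the rest: starting from the 18.5×9 cube (166.50 mm²), the r=5 cylinder at (5.5, 8.5) partially overlaps it — only the 43.79 mm² overlap (of its 77.65 mm²) is removed, clipping the outline — area = 122.71 mm². At z = 10.68: the cube (footprint 18.5×9) is included at this height (area 166.50 mm²); the r=5 cylinder at (5.5, 8.5) gives a regular 24-gon of circumradius 5 (constant along its height) (area = (24/2)·5.000²·sin(360°/24) = 77.65 mm²); the cylinder at (10.5, 3) is not intersected at this z (z outside [5, 10.5]); After the difference (first − rest): starting from the 18.5×9 cube (166.50 mm²), the r=5 cylinder at (5.5, 8.5) partially overlaps it — only the 43.79 mm² overlap (of its 77.65 mm²) is removed, clipping the outline — area = 122.71 mm². Checking containment: the cross-section at z = 10.68 is a subset of the cross-section at z = 1.68.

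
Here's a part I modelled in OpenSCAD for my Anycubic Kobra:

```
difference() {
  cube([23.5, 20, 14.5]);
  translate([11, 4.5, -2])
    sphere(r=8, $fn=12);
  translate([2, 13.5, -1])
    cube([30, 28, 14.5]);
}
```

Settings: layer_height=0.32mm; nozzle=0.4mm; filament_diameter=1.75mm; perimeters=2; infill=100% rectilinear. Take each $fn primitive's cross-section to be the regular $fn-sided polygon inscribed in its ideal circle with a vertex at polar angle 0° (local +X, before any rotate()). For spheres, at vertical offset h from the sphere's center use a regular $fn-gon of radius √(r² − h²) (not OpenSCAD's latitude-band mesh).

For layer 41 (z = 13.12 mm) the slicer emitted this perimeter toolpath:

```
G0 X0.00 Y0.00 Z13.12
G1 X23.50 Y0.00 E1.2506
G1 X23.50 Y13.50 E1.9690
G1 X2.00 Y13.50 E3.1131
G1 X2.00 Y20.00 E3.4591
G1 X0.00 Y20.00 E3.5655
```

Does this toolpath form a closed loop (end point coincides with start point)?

Start point (G0): (0.00, 0.00). End point (last G1): the path does not return to the start — open.

no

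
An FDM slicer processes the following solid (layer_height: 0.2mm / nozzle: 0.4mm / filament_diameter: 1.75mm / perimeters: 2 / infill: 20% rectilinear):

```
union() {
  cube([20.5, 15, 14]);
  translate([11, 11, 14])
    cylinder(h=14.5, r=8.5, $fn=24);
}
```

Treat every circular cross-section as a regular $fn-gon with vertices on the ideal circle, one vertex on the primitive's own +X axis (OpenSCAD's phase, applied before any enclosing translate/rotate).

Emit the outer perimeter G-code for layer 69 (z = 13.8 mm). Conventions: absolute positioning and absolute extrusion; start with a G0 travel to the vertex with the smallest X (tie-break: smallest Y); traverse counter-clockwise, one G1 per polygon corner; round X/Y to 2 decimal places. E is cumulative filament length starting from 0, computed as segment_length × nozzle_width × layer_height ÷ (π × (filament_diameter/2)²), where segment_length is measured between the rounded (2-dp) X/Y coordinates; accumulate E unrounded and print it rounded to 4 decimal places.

At z = 13.8 mm: the 20.5×15 cube contributes its full rectangle; the cylinder at (11, 11) is not intersected at this z (z outside [14, 28.5]); Combining (union): only the 20.5×15 cube is present, so the union is just that shape — 1 connected region. The outline is a single polygon with 4 vertices. Extrusion per mm of travel: 0.4 × 0.2 / (π × 0.875²) = 0.033260. Accumulating E over each segment gives final E = 2.3615.

G0 X0.00 Y0.00 Z13.80
G1 X20.50 Y0.00 E0.6818
G1 X20.50 Y15.00 E1.1807
G1 X0.00 Y15.00 E1.8626
G1 X0.00 Y0.00 E2.3615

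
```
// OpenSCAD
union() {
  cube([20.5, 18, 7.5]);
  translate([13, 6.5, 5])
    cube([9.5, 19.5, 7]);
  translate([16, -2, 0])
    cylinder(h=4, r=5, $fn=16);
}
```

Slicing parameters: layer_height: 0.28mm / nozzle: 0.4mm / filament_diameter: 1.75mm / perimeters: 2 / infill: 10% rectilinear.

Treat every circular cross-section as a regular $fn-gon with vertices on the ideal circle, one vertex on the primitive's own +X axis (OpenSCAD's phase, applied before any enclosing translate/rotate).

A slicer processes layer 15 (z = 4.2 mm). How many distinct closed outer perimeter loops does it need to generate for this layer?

At z = 4.2 mm: the cube is present — its section is the full 20.5×18 rectangle; the cube at (13, 6.5) is not intersected at this z (z outside [5, 12]); the cylinder at (16, -2) does not reach this height (z outside [0, 4]); Taking the union: only the 20.5×18 cube is present, so the union is just that shape — 1 connected region. The result has 1 disconnected region.

1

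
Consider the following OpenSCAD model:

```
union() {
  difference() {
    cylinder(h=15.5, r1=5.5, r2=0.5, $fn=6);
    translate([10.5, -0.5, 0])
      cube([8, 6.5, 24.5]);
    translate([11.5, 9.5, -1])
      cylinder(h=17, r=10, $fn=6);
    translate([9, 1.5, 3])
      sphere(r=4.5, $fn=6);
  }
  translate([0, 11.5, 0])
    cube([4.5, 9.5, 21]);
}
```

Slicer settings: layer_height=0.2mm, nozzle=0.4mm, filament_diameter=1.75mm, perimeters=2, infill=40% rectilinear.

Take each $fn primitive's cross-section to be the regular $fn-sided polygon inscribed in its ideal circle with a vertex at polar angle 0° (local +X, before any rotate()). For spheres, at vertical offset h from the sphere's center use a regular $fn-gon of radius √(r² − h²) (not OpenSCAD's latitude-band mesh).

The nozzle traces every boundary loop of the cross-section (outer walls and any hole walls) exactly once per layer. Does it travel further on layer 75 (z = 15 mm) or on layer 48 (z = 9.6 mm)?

Layer 75 (z = 15): the cone contributes a regular 6-gon of circumradius 0.661 (interpolated between r1=5.5 and r2=0.5 at t=0.968) (perimeter = 2·6·0.661·sin(180°/6) = 3.97 mm); the cube at (10.5, -0.5) (footprint 8×6.5) is included at this height (perimeter 29.00 mm); the r=10 cylinder at (11.5, 9.5) contributes a regular 6-gon of circumradius 10 (perimeter = 2·6·10.000·sin(180°/6) = 60.00 mm); the sphere at (9, 1.5) is absent (|z−center|=12.000 > r=4.5); Taking the first minus the rest: starting from the cone, the 8×6.5 cube at (10.5, -0.5) misses the remaining region (no effect); the r=10 cylinder at (11.5, 9.5) misses the remaining region (no effect) — boundary = 3.97 mm; the cube at (0, 11.5) (footprint 4.5×9.5) is included at this height (perimeter 28.00 mm); Combining (union): the 2 present regions are separate (no shared area or edge), so areas and boundary lengths simply add and each stays a separate island — boundary = 31.97 mm. So its perimeter = 31.97 mm. Layer 48 (z = 9.6): the cone contributes a regular 6-gon of circumradius 2.403 (interpolated between r1=5.5 and r2=0.5 at t=0.619) (perimeter = 2·6·2.403·sin(180°/6) = 14.42 mm); the cube at (10.5, -0.5) (footprint 8×6.5) is included at this height (perimeter 29.00 mm); the r=10 cylinder at (11.5, 9.5) contributes a regular 6-gon of circumradius 10 (perimeter = 2·6·10.000·sin(180°/6) = 60.00 mm); the sphere at (9, 1.5) is not intersected at this z (|z−center|=6.600 > r=4.5); After the difference (first − rest): starting from the cone, the 8×6.5 cube at (10.5, -0.5) misses the remaining region (no effect); the r=10 cylinder at (11.5, 9.5) misses the remaining region (no effect) — boundary = 14.42 mm; the cube at (0, 11.5) is present — its section is the full 4.5×9.5 rectangle (perimeter 28.00 mm); Combining (union): the 2 present regions are separate (no shared area or edge), so areas and boundary lengths simply add and each stays a separate island — boundary = 42.42 mm. So its perimeter = 42.42 mm. Layer 48 is larger (42.42 vs 31.97 mm).

layer 48 (z = 9.6 mm)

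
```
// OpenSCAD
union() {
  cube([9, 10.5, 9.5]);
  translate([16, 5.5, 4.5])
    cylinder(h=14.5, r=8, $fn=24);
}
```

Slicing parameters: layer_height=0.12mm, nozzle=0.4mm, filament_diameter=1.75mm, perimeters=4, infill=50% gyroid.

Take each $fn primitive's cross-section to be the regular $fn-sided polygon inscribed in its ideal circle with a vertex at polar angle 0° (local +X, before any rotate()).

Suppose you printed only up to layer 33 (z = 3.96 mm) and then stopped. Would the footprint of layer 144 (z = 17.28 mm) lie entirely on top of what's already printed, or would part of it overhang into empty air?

part overhangs

Compare the two slices. At z = 3.96: the 9×10.5 cube contributes its full rectangle (area 94.50 mm²); the cylinder at (16, 5.5) is not intersected at this z (z outside [4.5, 19]); Taking the union: only the 9×10.5 cube is present, so the union is just that shape — area = 94.50 mm². At z = 17.28: the cube is absent (z outside [0, 9.5]); the cylinder at (16, 5.5): section is a regular 24-gon, circumradius r=8 (area = (24/2)·8.000²·sin(360°/24) = 198.77 mm²); Merging all regions: only the r=8 cylinder at (16, 5.5) is present, so the union is just that shape — area = 198.77 mm². Checking containment: at z = 17.28 the cross-section extends beyond the z = 3.96 cross-section by about 193.92 mm².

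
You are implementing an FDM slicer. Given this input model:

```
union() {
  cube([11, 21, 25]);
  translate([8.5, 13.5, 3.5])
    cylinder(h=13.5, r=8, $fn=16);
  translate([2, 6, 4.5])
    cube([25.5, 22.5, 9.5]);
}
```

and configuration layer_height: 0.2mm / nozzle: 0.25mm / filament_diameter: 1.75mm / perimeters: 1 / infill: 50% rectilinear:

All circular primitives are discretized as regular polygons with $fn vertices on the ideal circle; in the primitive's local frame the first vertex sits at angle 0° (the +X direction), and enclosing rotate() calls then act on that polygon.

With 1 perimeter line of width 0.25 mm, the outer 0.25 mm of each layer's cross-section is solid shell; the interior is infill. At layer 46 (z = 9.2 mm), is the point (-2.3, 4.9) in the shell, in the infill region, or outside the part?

outside

At z = 9.2 mm: the cube (footprint 11×21) is included at this height; the r=8 cylinder at (8.5, 13.5) contributes a regular 16-gon of circumradius 8; the cube at (2, 6) is present — its section is the full 25.5×22.5 rectangle; Taking the union: the regions partially overlap (shared area 330.93 mm²), so overlapping operands fuse into one piece — 1 connected region. Overall, the cross-section is a single solid region. The nearest boundary edge runs (0.00, 0.00)→(0.00, 21.00); distance from the point to it = 2.30 mm. The point is not inside any of the regions above, so it lies outside the cross-section (2.30 mm from the nearest boundary).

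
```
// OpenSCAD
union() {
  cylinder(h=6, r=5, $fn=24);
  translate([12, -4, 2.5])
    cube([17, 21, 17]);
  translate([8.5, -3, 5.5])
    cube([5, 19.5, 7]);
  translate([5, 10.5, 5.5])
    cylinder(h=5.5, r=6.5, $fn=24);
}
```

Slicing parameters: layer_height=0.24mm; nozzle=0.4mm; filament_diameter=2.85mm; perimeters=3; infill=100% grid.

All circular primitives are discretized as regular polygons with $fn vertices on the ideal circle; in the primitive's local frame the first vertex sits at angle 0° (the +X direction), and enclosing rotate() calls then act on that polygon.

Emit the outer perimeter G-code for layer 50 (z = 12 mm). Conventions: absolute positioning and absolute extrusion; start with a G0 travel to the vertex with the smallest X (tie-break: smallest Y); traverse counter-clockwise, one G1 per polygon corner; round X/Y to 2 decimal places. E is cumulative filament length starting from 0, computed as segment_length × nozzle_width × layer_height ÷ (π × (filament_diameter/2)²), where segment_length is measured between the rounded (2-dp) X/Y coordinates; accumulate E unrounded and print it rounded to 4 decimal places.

G0 X8.50 Y-3.00 Z12.00
G1 X12.00 Y-3.00 E0.0527
G1 X12.00 Y-4.00 E0.0677
G1 X29.00 Y-4.00 E0.3235
G1 X29.00 Y17.00 E0.6396
G1 X12.00 Y17.00 E0.8954
G1 X12.00 Y16.50 E0.9029
G1 X8.50 Y16.50 E0.9556
G1 X8.50 Y-3.00 E1.2490

At z = 12 mm: the cylinder is absent (z outside [0, 6]); the 17×21 cube at (12, -4) contributes its full rectangle; the cube at (8.5, -3) is present — its section is the full 5×19.5 rectangle; the cylinder at (5, 10.5) is not intersected at this z (z outside [5.5, 11]); Taking the union: the regions partially overlap (shared area 29.25 mm²), so overlapping operands fuse into one piece — 1 connected region. The outline is a single polygon with 8 vertices. Extrusion per mm of travel: 0.4 × 0.24 / (π × 1.425²) = 0.015048. Accumulating E over each segment gives final E = 1.2490.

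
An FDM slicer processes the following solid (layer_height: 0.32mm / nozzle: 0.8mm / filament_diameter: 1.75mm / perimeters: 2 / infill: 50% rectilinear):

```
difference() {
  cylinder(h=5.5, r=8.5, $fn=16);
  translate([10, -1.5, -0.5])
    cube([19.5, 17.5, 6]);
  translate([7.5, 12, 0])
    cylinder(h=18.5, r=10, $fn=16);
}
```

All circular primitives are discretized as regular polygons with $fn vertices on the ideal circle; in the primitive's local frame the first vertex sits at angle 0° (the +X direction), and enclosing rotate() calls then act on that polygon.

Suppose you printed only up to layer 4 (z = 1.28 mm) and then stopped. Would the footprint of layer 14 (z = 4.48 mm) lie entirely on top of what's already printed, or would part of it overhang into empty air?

entirely on top

Compare the two slices. At z = 1.28: the cylinder: section is a regular 16-gon, circumradius r=8.5 (area = (16/2)·8.500²·sin(360°/16) = 221.19 mm²); the cube at (10, -1.5) is present — its section is the full 19.5×17.5 rectangle (area 341.25 mm²); the cylinder at (7.5, 12): section is a regular 16-gon, circumradius r=10 (area = (16/2)·10.000²·sin(360°/16) = 306.15 mm²); After the difference (first − rest): starting from the r=8.5 cylinder (221.19 mm²), the 19.5×17.5 cube at (10, -1.5) misses the remaining region (no effect); the r=10 cylinder at (7.5, 12) partially overlaps it — only the 32.35 mm² overlap (of its 306.15 mm²) is removed, clipping the outline — area = 188.84 mm². At z = 4.48: the r=8.5 cylinder gives a regular 16-gon of circumradius 8.5 (constant along its height) (area = (16/2)·8.500²·sin(360°/16) = 221.19 mm²); the cube at (10, -1.5) (footprint 19.5×17.5) is included at this height (area 341.25 mm²); the cylinder at (7.5, 12): section is a regular 16-gon, circumradius r=10 (area = (16/2)·10.000²·sin(360°/16) = 306.15 mm²); Taking the first minus the rest: starting from the r=8.5 cylinder (221.19 mm²), the 19.5×17.5 cube at (10, -1.5) misses the remaining region (no effect); the r=10 cylinder at (7.5, 12) partially overlaps it — only the 32.35 mm² overlap (of its 306.15 mm²) is removed, clipping the outline — area = 188.84 mm². Checking containment: the cross-section at z = 4.48 is a subset of the cross-section at z = 1.28.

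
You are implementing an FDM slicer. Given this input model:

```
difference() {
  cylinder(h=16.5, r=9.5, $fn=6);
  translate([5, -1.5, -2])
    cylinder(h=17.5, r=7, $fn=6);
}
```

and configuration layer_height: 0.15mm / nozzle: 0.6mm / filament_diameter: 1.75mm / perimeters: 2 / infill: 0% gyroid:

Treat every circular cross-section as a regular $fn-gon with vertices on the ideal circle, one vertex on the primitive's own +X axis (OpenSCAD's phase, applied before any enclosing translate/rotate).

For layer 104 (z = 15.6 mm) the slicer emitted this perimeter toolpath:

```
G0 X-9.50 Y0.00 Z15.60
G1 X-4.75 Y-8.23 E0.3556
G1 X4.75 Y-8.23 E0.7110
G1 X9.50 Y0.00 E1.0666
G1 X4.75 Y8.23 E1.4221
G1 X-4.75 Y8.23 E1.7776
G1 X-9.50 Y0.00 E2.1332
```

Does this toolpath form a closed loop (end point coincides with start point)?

yes

Start point (G0): (-9.50, 0.00). End point (last G1): the path returns to the start — closed.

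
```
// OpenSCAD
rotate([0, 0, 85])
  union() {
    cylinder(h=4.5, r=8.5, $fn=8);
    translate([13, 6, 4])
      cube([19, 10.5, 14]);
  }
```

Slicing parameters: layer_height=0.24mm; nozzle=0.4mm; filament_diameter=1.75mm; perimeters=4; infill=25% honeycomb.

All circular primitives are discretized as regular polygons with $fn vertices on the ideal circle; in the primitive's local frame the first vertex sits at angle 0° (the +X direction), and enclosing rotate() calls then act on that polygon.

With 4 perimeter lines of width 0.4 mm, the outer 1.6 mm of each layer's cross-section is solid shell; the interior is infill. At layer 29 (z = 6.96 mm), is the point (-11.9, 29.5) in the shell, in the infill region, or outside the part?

infill

At z = 6.96 mm: the cylinder is not intersected at this z (z outside [0, 4.5]); the 19×10.5 cube at (13, 6) contributes its full rectangle; Merging all regions: only the 19×10.5 cube at (13, 6) is present, so the union is just that shape — 1 connected region; (rotated 85° about Z; rotation is an isometry so areas/perimeters/island counts are preserved). Overall, the cross-section is a single solid region. Undo the 85° rotation: the query point maps to (28.351, 14.426) in the un-rotated model frame. The nearest boundary edge runs (32.00, 16.50)→(13.00, 16.50); distance from the point to it = 2.07 mm. The point is inside the cross-section and 2.07 mm from the nearest boundary — more than the 1.6 mm shell width (4 × 0.4), so it's in the infill interior.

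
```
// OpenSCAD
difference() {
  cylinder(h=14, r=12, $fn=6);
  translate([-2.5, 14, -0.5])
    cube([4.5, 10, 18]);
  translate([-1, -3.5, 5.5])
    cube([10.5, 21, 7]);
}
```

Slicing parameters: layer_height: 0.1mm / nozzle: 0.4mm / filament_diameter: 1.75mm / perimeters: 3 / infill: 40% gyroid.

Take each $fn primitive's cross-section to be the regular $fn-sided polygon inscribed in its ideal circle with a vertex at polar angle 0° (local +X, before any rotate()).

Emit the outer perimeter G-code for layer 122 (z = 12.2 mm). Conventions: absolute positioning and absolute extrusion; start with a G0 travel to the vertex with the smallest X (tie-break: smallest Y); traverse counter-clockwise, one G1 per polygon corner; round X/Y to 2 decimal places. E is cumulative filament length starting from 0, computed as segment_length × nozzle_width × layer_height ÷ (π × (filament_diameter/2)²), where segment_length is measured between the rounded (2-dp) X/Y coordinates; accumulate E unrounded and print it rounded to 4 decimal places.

G0 X-12.00 Y0.00 Z12.20
G1 X-6.00 Y-10.39 E0.1995
G1 X6.00 Y-10.39 E0.3991
G1 X12.00 Y0.00 E0.5986
G1 X9.50 Y4.33 E0.6818
G1 X9.50 Y-3.50 E0.8120
G1 X-1.00 Y-3.50 E0.9866
G1 X-1.00 Y10.39 E1.2176
G1 X-6.00 Y10.39 E1.3007
G1 X-12.00 Y0.00 E1.5003

At z = 12.2 mm: the r=12 cylinder gives a regular 6-gon of circumradius 12 (constant along its height); the cube at (-2.5, 14) (footprint 4.5×10) is included at this height; the cube at (-1, -3.5) is present — its section is the full 10.5×21 rectangle; Taking the first minus the rest: starting from the r=12 cylinder, the 4.5×10 cube at (-2.5, 14) misses the remaining region (no effect); the 10.5×21 cube at (-1, -3.5) partially overlaps it — only the 135.26 mm² overlap (of its 220.50 mm²) is removed, clipping the outline — 1 connected region. The outline is a single polygon with 9 vertices. Extrusion per mm of travel: 0.4 × 0.1 / (π × 0.875²) = 0.016630. Accumulating E over each segment gives final E = 1.5003.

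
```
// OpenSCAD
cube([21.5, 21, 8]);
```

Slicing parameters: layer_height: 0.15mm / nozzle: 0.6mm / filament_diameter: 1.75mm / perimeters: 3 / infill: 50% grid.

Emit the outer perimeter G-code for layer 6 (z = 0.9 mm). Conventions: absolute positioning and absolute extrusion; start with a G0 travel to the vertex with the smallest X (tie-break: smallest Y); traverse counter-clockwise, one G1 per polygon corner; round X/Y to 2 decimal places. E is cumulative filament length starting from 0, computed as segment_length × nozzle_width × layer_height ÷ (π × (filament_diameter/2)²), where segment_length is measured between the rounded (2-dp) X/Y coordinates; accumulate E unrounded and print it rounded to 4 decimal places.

G0 X0.00 Y0.00 Z0.90
G1 X21.50 Y0.00 E0.8045
G1 X21.50 Y21.00 E1.5903
G1 X0.00 Y21.00 E2.3947
G1 X0.00 Y0.00 E3.1805

At z = 0.9 mm: the 21.5×21 cube contributes its full rectangle. The outline is a single polygon with 4 vertices. Extrusion per mm of travel: 0.6 × 0.15 / (π × 0.875²) = 0.037418. Accumulating E over each segment gives final E = 3.1805.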